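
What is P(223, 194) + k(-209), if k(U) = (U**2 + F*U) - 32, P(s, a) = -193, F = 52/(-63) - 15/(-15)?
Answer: 2735429/63 ≈ 43420.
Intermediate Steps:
F = 11/63 (F = 52*(-1/63) - 15*(-1/15) = -52/63 + 1 = 11/63 ≈ 0.17460)
k(U) = -32 + U**2 + 11*U/63 (k(U) = (U**2 + 11*U/63) - 32 = -32 + U**2 + 11*U/63)
P(223, 194) + k(-209) = -193 + (-32 + (-209)**2 + (11/63)*(-209)) = -193 + (-32 + 43681 - 2299/63) = -193 + 2747588/63 = 2735429/63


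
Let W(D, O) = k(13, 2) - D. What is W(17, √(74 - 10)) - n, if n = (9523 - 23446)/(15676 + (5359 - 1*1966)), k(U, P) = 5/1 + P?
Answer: -176767/19069 ≈ -9.2699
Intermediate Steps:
k(U, P) = 5 + P (k(U, P) = 5*1 + P = 5 + P)
n = -13923/19069 (n = -13923/(15676 + (5359 - 1966)) = -13923/(15676 + 3393) = -13923/19069 ≈ -0.73014)
W(D, O) = 7 - D (W(D, O) = (5 + 2) - D = 7 - D)
W(17, √(74 - 10)) - n = (7 - 1*17) - 1*(-13923/19069) = (7 - 17) + 13923/19069 = -10 + 13923/19069 = -176767/19069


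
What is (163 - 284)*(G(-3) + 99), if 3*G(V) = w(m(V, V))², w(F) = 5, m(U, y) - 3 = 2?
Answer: -38962/3 ≈ -12987.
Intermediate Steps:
m(U, y) = 5 (m(U, y) = 3 + 2 = 5)
G(V) = 25/3 (G(V) = (⅓)*5² = (⅓)*25 = 25/3)
(163 - 284)*(G(-3) + 99) = (163 - 284)*(25/3 + 99) = -121*322/3 = -38962/3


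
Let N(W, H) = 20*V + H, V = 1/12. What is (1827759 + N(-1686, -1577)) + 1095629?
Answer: 8765438/3 ≈ 2.9218e+6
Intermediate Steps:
V = 1/12 ≈ 0.083333
N(W, H) = 5/3 + H (N(W, H) = 20*(1/12) + H = 5/3 + H)
(1827759 + N(-1686, -1577)) + 1095629 = (1827759 + (5/3 - 1577)) + 1095629 = (1827759 - 4726/3) + 1095629 = 5478551/3 + 1095629 = 8765438/3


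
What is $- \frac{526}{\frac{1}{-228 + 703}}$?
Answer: $-249850$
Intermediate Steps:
$- \frac{526}{\frac{1}{-228 + 703}} = - \frac{526}{\frac{1}{475}} = - 526 \frac{1}{\frac{1}{475}} = \left(-526\right) 475 = -249850$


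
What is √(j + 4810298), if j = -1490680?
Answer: √3319618 ≈ 1822.0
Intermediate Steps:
√(j + 4810298) = √(-1490680 + 4810298) = √3319618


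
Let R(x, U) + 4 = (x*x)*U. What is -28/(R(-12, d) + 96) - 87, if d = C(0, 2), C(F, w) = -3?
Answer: -7388/85 ≈ -86.918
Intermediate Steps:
d = -3
R(x, U) = -4 + U*x² (R(x, U) = -4 + (x*x)*U = -4 + x²*U = -4 + U*x²)
-28/(R(-12, d) + 96) - 87 = -28/((-4 - 3*(-12)²) + 96) - 87 = -28/((-4 - 3*144) + 96) - 87 = -28/((-4 - 432) + 96) - 87 = -28/(-436 + 96) - 87 = -28/(-340) - 87 = -28*(-1/340) - 87 = 7/85 - 87 = -7388/85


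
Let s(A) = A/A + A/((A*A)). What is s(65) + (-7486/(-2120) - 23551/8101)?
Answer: 183002971/111631780 ≈ 1.6393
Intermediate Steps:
s(A) = 1 + 1/A (s(A) = 1 + A/(A²) = 1 + A/A² = 1 + 1/A)
s(65) + (-7486/(-2120) - 23551/8101) = (1 + 65)/65 + (-7486/(-2120) - 23551/8101) = (1/65)*66 + (-7486*(-1/2120) - 23551*1/8101) = 66/65 + (3743/1060 - 23551/8101) = 66/65 + 5357983/8587060 = 183002971/111631780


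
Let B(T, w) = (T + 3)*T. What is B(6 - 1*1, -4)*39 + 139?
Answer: 1699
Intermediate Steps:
B(T, w) = T*(3 + T) (B(T, w) = (3 + T)*T = T*(3 + T))
B(6 - 1*1, -4)*39 + 139 = ((6 - 1*1)*(3 + (6 - 1*1)))*39 + 139 = ((6 - 1)*(3 + (6 - 1)))*39 + 139 = (5*(3 + 5))*39 + 139 = (5*8)*39 + 139 = 40*39 + 139 = 1560 + 139 = 1699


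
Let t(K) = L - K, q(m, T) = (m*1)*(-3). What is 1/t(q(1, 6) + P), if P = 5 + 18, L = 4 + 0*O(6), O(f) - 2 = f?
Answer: -1/16 ≈ -0.062500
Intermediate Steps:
O(f) = 2 + f
q(m, T) = -3*m (q(m, T) = m*(-3) = -3*m)
L = 4 (L = 4 + 0*(2 + 6) = 4 + 0*8 = 4 + 0 = 4)
P = 23
t(K) = 4 - K
1/t(q(1, 6) + P) = 1/(4 - (-3*1 + 23)) = 1/(4 - (-3 + 23)) = 1/(4 - 1*20) = 1/(4 - 20) = 1/(-16) = -1/16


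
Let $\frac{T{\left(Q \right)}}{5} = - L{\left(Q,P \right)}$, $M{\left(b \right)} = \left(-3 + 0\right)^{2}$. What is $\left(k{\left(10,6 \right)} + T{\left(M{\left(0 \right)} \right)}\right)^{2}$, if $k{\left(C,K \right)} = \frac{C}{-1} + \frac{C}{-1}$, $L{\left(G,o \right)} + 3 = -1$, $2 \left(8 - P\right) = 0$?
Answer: $0$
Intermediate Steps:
$P = 8$ ($P = 8 - 0 = 8 + 0 = 8$)
$L{\left(G,o \right)} = -4$ ($L{\left(G,o \right)} = -3 - 1 = -4$)
$M{\left(b \right)} = 9$ ($M{\left(b \right)} = \left(-3\right)^{2} = 9$)
$T{\left(Q \right)} = 20$ ($T{\left(Q \right)} = 5 \left(\left(-1\right) \left(-4\right)\right) = 5 \cdot 4 = 20$)
$k{\left(C,K \right)} = - 2 C$ ($k{\left(C,K \right)} = C \left(-1\right) + C \left(-1\right) = - C - C = - 2 C$)
$\left(k{\left(10,6 \right)} + T{\left(M{\left(0 \right)} \right)}\right)^{2} = \left(\left(-2\right) 10 + 20\right)^{2} = \left(-20 + 20\right)^{2} = 0^{2} = 0$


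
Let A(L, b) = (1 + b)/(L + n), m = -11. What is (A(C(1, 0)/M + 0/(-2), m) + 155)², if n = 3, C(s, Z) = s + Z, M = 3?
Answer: 23104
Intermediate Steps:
C(s, Z) = Z + s
A(L, b) = (1 + b)/(3 + L) (A(L, b) = (1 + b)/(L + 3) = (1 + b)/(3 + L))
(A(C(1, 0)/M + 0/(-2), m) + 155)² = ((1 - 11)/(3 + ((0 + 1)/3 + 0/(-2))) + 155)² = (-10/(3 + (1*(⅓) + 0*(-½))) + 155)² = (-10/(3 + (⅓ + 0)) + 155)² = (-10/(3 + ⅓) + 155)² = (-10/(10/3) + 155)² = ((3/10)*(-10) + 155)² = (-3 + 155)² = 152² = 23104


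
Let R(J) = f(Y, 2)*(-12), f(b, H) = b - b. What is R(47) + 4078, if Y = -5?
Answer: 4078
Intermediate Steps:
f(b, H) = 0
R(J) = 0 (R(J) = 0*(-12) = 0)
R(47) + 4078 = 0 + 4078 = 4078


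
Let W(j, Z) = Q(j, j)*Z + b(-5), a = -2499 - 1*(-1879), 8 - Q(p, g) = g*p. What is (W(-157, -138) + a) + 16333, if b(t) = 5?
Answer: 3416176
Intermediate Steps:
Q(p, g) = 8 - g*p
a = -620 (a = -2499 + 1879 = -620)
W(j, Z) = 5 + Z*(8 - j²) (W(j, Z) = (8 - j*j)*Z + 5 = (8 - j²)*Z + 5 = Z*(8 - j²) + 5 = 5 + Z*(8 - j²))
(W(-157, -138) + a) + 16333 = ((5 - 1*(-138)*(-8 + (-157)²)) - 620) + 16333 = ((5 - 1*(-138)*(-8 + 24649)) - 620) + 16333 = ((5 - 1*(-138)*24641) - 620) + 16333 = ((5 + 3400458) - 620) + 16333 = (3400463 - 620) + 16333 = 3399843 + 16333 = 3416176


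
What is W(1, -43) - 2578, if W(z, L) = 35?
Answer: -2543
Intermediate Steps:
W(1, -43) - 2578 = 35 - 2578 = -2543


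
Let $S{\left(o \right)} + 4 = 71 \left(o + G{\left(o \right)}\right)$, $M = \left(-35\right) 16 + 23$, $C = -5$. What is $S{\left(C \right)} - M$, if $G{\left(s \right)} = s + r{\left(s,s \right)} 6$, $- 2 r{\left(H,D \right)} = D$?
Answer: $888$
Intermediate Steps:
$M = -537$ ($M = -560 + 23 = -537$)
$r{\left(H,D \right)} = - \frac{D}{2}$
$G{\left(s \right)} = - 2 s$ ($G{\left(s \right)} = s + - \frac{s}{2} \cdot 6 = s - 3 s = - 2 s$)
$S{\left(o \right)} = -4 - 71 o$ ($S{\left(o \right)} = -4 + 71 \left(o - 2 o\right) = -4 + 71 \left(- o\right) = -4 - 71 o$)
$S{\left(C \right)} - M = \left(-4 - -355\right) - -537 = \left(-4 + 355\right) + 537 = 351 + 537 = 888$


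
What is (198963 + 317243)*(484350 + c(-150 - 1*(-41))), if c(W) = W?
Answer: 249968109646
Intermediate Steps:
(198963 + 317243)*(484350 + c(-150 - 1*(-41))) = (198963 + 317243)*(484350 + (-150 - 1*(-41))) = 516206*(484350 + (-150 + 41)) = 516206*(484350 - 109) = 516206*484241 = 249968109646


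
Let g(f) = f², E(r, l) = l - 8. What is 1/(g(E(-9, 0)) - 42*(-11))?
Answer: 1/526 ≈ 0.0019011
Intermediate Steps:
E(r, l) = -8 + l
1/(g(E(-9, 0)) - 42*(-11)) = 1/((-8 + 0)² - 42*(-11)) = 1/((-8)² + 462) = 1/(64 + 462) = 1/526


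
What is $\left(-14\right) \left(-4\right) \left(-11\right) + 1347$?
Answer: $731$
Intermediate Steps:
$\left(-14\right) \left(-4\right) \left(-11\right) + 1347 = 56 \left(-11\right) + 1347 = -616 + 1347 = 731$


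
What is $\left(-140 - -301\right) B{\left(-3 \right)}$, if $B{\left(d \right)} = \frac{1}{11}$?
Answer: $\frac{161}{11} \approx 14.636$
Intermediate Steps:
$B{\left(d \right)} = \frac{1}{11}$
$\left(-140 - -301\right) B{\left(-3 \right)} = \left(-140 - -301\right) \frac{1}{11} = \left(-140 + 301\right) \frac{1}{11} = 161 \cdot \frac{1}{11} = \frac{161}{11}$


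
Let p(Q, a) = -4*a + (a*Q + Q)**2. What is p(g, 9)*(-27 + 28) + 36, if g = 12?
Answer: 14400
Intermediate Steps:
p(Q, a) = (Q + Q*a)**2 - 4*a (p(Q, a) = -4*a + (Q*a + Q)**2 = -4*a + (Q + Q*a)**2 = (Q + Q*a)**2 - 4*a)
p(g, 9)*(-27 + 28) + 36 = (-4*9 + 12**2*(1 + 9)**2)*(-27 + 28) + 36 = (-36 + 144*10**2)*1 + 36 = (-36 + 144*100)*1 + 36 = (-36 + 14400)*1 + 36 = 14364*1 + 36 = 14364 + 36 = 14400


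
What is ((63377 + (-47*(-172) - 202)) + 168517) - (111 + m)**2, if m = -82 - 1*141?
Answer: 227232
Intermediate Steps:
m = -223 (m = -82 - 141 = -223)
((63377 + (-47*(-172) - 202)) + 168517) - (111 + m)**2 = ((63377 + (-47*(-172) - 202)) + 168517) - (111 - 223)**2 = ((63377 + (8084 - 202)) + 168517) - 1*(-112)**2 = ((63377 + 7882) + 168517) - 1*12544 = (71259 + 168517) - 12544 = 239776 - 12544 = 227232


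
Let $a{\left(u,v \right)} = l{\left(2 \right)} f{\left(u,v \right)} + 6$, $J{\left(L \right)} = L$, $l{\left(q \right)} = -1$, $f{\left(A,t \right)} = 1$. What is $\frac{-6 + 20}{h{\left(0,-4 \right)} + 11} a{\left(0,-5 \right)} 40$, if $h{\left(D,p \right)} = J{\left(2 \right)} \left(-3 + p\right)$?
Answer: $- \frac{2800}{3} \approx -933.33$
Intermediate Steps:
$h{\left(D,p \right)} = -6 + 2 p$ ($h{\left(D,p \right)} = 2 \left(-3 + p\right) = -6 + 2 p$)
$a{\left(u,v \right)} = 5$ ($a{\left(u,v \right)} = \left(-1\right) 1 + 6 = -1 + 6 = 5$)
$\frac{-6 + 20}{h{\left(0,-4 \right)} + 11} a{\left(0,-5 \right)} 40 = \frac{-6 + 20}{\left(-6 + 2 \left(-4\right)\right) + 11} \cdot 5 \cdot 40 = \frac{14}{\left(-6 - 8\right) + 11} \cdot 5 \cdot 40 = \frac{14}{-14 + 11} \cdot 5 \cdot 40 = \frac{14}{-3} \cdot 5 \cdot 40 = 14 \left(- \frac{1}{3}\right) 5 \cdot 40 = \left(- \frac{14}{3}\right) 5 \cdot 40 = \left(- \frac{70}{3}\right) 40 = - \frac{2800}{3}$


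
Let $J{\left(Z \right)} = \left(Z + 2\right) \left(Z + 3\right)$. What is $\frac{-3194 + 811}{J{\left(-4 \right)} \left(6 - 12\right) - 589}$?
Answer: $\frac{2383}{601} \approx 3.9651$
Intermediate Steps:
$J{\left(Z \right)} = \left(2 + Z\right) \left(3 + Z\right)$
$\frac{-3194 + 811}{J{\left(-4 \right)} \left(6 - 12\right) - 589} = \frac{-3194 + 811}{\left(6 + \left(-4\right)^{2} + 5 \left(-4\right)\right) \left(6 - 12\right) - 589} = - \frac{2383}{\left(6 + 16 - 20\right) \left(-6\right) - 589} = - \frac{2383}{2 \left(-6\right) - 589} = - \frac{2383}{-12 - 589} = - \frac{2383}{-601} = \left(-2383\right) \left(- \frac{1}{601}\right) = \frac{2383}{601}$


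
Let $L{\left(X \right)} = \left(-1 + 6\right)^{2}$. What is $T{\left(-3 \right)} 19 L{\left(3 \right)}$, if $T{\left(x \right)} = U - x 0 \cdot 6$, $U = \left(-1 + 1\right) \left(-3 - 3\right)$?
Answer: $0$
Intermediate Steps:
$U = 0$ ($U = 0 \left(-6\right) = 0$)
$T{\left(x \right)} = 0$ ($T{\left(x \right)} = 0 - x 0 \cdot 6 = 0 - 0 \cdot 6 = 0 - 0 = 0 + 0 = 0$)
$L{\left(X \right)} = 25$ ($L{\left(X \right)} = 5^{2} = 25$)
$T{\left(-3 \right)} 19 L{\left(3 \right)} = 0 \cdot 19 \cdot 25 = 0 \cdot 25 = 0$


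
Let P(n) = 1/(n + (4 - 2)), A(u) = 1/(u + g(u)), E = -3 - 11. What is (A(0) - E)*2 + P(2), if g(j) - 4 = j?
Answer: 115/4 ≈ 28.750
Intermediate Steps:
g(j) = 4 + j
E = -14
A(u) = 1/(4 + 2*u) (A(u) = 1/(u + (4 + u)) = 1/(4 + 2*u))
P(n) = 1/(2 + n) (P(n) = 1/(n + 2) = 1/(2 + n))
(A(0) - E)*2 + P(2) = (1/(2*(2 + 0)) - 1*(-14))*2 + 1/(2 + 2) = ((½)/2 + 14)*2 + 1/4 = ((½)*(½) + 14)*2 + ¼ = (¼ + 14)*2 + ¼ = (57/4)*2 + ¼ = 57/2 + ¼ = 115/4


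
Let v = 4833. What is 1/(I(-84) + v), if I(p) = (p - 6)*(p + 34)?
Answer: 1/9333 ≈ 0.00010715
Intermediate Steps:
I(p) = (-6 + p)*(34 + p)
1/(I(-84) + v) = 1/((-204 + (-84)**2 + 28*(-84)) + 4833) = 1/((-204 + 7056 - 2352) + 4833) = 1/(4500 + 4833) = 1/9333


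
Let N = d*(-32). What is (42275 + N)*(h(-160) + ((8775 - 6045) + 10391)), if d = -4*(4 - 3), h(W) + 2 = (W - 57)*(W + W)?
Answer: 3500749277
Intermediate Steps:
h(W) = -2 + 2*W*(-57 + W) (h(W) = -2 + (W - 57)*(W + W) = -2 + (-57 + W)*(2*W) = -2 + 2*W*(-57 + W))
d = -4 (d = -4*1 = -4)
N = 128 (N = -4*(-32) = 128)
(42275 + N)*(h(-160) + ((8775 - 6045) + 10391)) = (42275 + 128)*((-2 - 114*(-160) + 2*(-160)**2) + ((8775 - 6045) + 10391)) = 42403*((-2 + 18240 + 2*25600) + (2730 + 10391)) = 42403*((-2 + 18240 + 51200) + 13121) = 42403*(69438 + 13121) = 42403*82559 = 3500749277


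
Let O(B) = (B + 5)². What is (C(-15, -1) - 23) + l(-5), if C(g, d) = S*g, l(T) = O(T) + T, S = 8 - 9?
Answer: -13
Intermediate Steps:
S = -1
O(B) = (5 + B)²
l(T) = T + (5 + T)² (l(T) = (5 + T)² + T = T + (5 + T)²)
C(g, d) = -g
(C(-15, -1) - 23) + l(-5) = (-1*(-15) - 23) + (-5 + (5 - 5)²) = (15 - 23) + (-5 + 0²) = -8 + (-5 + 0) = -8 - 5 = -13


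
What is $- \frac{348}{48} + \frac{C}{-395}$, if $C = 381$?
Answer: $- \frac{12979}{1580} \approx -8.2146$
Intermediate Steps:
$- \frac{348}{48} + \frac{C}{-395} = - \frac{348}{48} + \frac{381}{-395} = \left(-348\right) \frac{1}{48} + 381 \left(- \frac{1}{395}\right) = - \frac{29}{4} - \frac{381}{395} = - \frac{12979}{1580}$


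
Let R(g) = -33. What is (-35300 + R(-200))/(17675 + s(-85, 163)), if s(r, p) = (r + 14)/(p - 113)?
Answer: -1766650/883679 ≈ -1.9992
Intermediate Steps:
s(r, p) = (14 + r)/(-113 + p)
(-35300 + R(-200))/(17675 + s(-85, 163)) = (-35300 - 33)/(17675 + (14 - 85)/(-113 + 163)) = -35333/(17675 - 71/50) = -35333/883679/50 = -35333*50/883679 = -1766650/883679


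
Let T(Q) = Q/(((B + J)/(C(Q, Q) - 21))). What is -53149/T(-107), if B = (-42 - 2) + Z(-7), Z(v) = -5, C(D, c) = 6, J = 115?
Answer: -1169278/535 ≈ -2185.6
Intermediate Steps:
B = -49 (B = (-42 - 2) - 5 = -44 - 5 = -49)
T(Q) = -5*Q/22 (T(Q) = Q/(((-49 + 115)/(6 - 21))) = Q/((66/(-15))) = Q/((66*(-1/15))) = Q/(-22/5) = Q*(-5/22) = -5*Q/22)
-53149/T(-107) = -53149/((-5/22*(-107))) = -53149/535/22 = -53149*22/535 = -1169278/535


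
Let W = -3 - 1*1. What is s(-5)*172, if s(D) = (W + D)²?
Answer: 13932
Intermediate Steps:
W = -4 (W = -3 - 1 = -4)
s(D) = (-4 + D)²
s(-5)*172 = (-4 - 5)²*172 = (-9)²*172 = 81*172 = 13932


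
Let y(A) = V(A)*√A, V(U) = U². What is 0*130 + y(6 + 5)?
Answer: 121*√11 ≈ 401.31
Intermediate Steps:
y(A) = A^(5/2) (y(A) = A²*√A = A^(5/2))
0*130 + y(6 + 5) = 0*130 + (6 + 5)^(5/2) = 0 + 11^(5/2) = 0 + 121*√11 = 121*√11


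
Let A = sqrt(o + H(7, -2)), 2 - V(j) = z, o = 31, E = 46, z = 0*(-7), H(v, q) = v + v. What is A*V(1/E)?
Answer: 6*sqrt(5) ≈ 13.416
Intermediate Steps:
H(v, q) = 2*v
z = 0
V(j) = 2 (V(j) = 2 - 1*0 = 2 + 0 = 2)
A = 3*sqrt(5) (A = sqrt(31 + 2*7) = sqrt(31 + 14) = sqrt(45) = 3*sqrt(5) ≈ 6.7082)
A*V(1/E) = (3*sqrt(5))*2 = 6*sqrt(5)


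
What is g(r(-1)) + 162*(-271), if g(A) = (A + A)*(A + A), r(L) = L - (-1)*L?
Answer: -43886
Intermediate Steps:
r(L) = 2*L (r(L) = L + L = 2*L)
g(A) = 4*A² (g(A) = (2*A)*(2*A) = 4*A²)
g(r(-1)) + 162*(-271) = 4*(2*(-1))² + 162*(-271) = 4*(-2)² - 43902 = 4*4 - 43902 = 16 - 43902 = -43886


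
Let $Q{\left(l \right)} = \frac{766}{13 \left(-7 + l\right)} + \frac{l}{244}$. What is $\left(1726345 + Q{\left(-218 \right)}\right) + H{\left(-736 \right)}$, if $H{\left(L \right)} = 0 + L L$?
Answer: $\frac{809350018573}{356850} \approx 2.268 \cdot 10^{6}$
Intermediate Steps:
$H{\left(L \right)} = L^{2}$ ($H{\left(L \right)} = 0 + L^{2} = L^{2}$)
$Q{\left(l \right)} = \frac{766}{-91 + 13 l} + \frac{l}{244}$ ($Q{\left(l \right)} = \frac{766}{-91 + 13 l} + l \frac{1}{244} = \frac{766}{-91 + 13 l} + \frac{l}{244}$)
$\left(1726345 + Q{\left(-218 \right)}\right) + H{\left(-736 \right)} = \left(1726345 + \frac{186904 - -19838 + 13 \left(-218\right)^{2}}{3172 \left(-7 - 218\right)}\right) + \left(-736\right)^{2} = \left(1726345 + \frac{186904 + 19838 + 13 \cdot 47524}{3172 \left(-225\right)}\right) + 541696 = \left(1726345 + \frac{1}{3172} \left(- \frac{1}{225}\right) \left(186904 + 19838 + 617812\right)\right) + 541696 = \left(1726345 + \frac{1}{3172} \left(- \frac{1}{225}\right) 824554\right) + 541696 = \left(1726345 - \frac{412277}{356850}\right) + 541696 = \frac{616045800973}{356850} + 541696 = \frac{809350018573}{356850}$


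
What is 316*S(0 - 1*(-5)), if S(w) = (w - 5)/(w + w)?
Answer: 0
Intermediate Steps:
S(w) = (-5 + w)/(2*w) (S(w) = (-5 + w)/((2*w)) = (-5 + w)*(1/(2*w)) = (-5 + w)/(2*w))
316*S(0 - 1*(-5)) = 316*((-5 + (0 - 1*(-5)))/(2*(0 - 1*(-5)))) = 316*((-5 + (0 + 5))/(2*(0 + 5))) = 316*((½)*(-5 + 5)/5) = 316*((½)*(⅕)*0) = 316*0 = 0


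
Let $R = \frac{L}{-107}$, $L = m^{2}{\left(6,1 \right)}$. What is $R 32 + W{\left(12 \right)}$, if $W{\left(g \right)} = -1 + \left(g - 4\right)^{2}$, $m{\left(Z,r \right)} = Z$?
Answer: $\frac{5589}{107} \approx 52.234$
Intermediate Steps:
$L = 36$ ($L = 6^{2} = 36$)
$R = - \frac{36}{107}$ ($R = \frac{36}{-107} = 36 \left(- \frac{1}{107}\right) = - \frac{36}{107} \approx -0.33645$)
$W{\left(g \right)} = -1 + \left(-4 + g\right)^{2}$
$R 32 + W{\left(12 \right)} = \left(- \frac{36}{107}\right) 32 - \left(1 - \left(-4 + 12\right)^{2}\right) = - \frac{1152}{107} - \left(1 - 8^{2}\right) = - \frac{1152}{107} + \left(-1 + 64\right) = - \frac{1152}{107} + 63 = \frac{5589}{107}$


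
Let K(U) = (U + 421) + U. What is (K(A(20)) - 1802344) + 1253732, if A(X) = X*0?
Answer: -548191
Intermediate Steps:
A(X) = 0
K(U) = 421 + 2*U (K(U) = (421 + U) + U = 421 + 2*U)
(K(A(20)) - 1802344) + 1253732 = ((421 + 2*0) - 1802344) + 1253732 = ((421 + 0) - 1802344) + 1253732 = (421 - 1802344) + 1253732 = -1801923 + 1253732 = -548191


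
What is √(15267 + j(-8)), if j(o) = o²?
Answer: √15331 ≈ 123.82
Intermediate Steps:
√(15267 + j(-8)) = √(15267 + (-8)²) = √(15267 + 64) = √15331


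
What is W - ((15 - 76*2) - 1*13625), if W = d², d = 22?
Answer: 14246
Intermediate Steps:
W = 484 (W = 22² = 484)
W - ((15 - 76*2) - 1*13625) = 484 - ((15 - 76*2) - 1*13625) = 484 - ((15 - 152) - 13625) = 484 - (-137 - 13625) = 484 - 1*(-13762) = 484 + 13762 = 14246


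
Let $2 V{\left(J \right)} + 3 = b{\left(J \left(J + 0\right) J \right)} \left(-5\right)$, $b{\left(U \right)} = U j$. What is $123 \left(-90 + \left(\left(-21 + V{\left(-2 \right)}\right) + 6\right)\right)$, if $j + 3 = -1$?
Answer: $- \frac{45879}{2} \approx -22940.0$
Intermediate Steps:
$j = -4$ ($j = -3 - 1 = -4$)
$b{\left(U \right)} = - 4 U$ ($b{\left(U \right)} = U \left(-4\right) = - 4 U$)
$V{\left(J \right)} = - \frac{3}{2} + 10 J^{3}$ ($V{\left(J \right)} = - \frac{3}{2} + \frac{- 4 J \left(J + 0\right) J \left(-5\right)}{2} = - \frac{3}{2} + \frac{- 4 J J J \left(-5\right)}{2} = - \frac{3}{2} + \frac{- 4 J^{2} J \left(-5\right)}{2} = - \frac{3}{2} + \frac{- 4 J^{3} \left(-5\right)}{2} = - \frac{3}{2} + \frac{20 J^{3}}{2} = - \frac{3}{2} + 10 J^{3}$)
$123 \left(-90 + \left(\left(-21 + V{\left(-2 \right)}\right) + 6\right)\right) = 123 \left(-90 + \left(\left(-21 + \left(- \frac{3}{2} + 10 \left(-2\right)^{3}\right)\right) + 6\right)\right) = 123 \left(-90 + \left(\left(-21 + \left(- \frac{3}{2} + 10 \left(-8\right)\right)\right) + 6\right)\right) = 123 \left(-90 + \left(\left(-21 - \frac{163}{2}\right) + 6\right)\right) = 123 \left(-90 + \left(- \frac{205}{2} + 6\right)\right) = 123 \left(-90 - \frac{193}{2}\right) = 123 \left(- \frac{373}{2}\right) = - \frac{45879}{2}$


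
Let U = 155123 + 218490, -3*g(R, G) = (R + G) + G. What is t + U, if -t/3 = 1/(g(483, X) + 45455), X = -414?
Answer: 5675181469/15190 ≈ 3.7361e+5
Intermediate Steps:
g(R, G) = -2*G/3 - R/3 (g(R, G) = -((R + G) + G)/3 = -((G + R) + G)/3 = -(R + 2*G)/3 = -2*G/3 - R/3)
U = 373613
t = -1/15190 (t = -3/((-⅔*(-414) - ⅓*483) + 45455) = -3/((276 - 161) + 45455) = -3/(115 + 45455) = -3/45570 = -3*1/45570 = -1/15190 ≈ -6.5833e-5)
t + U = -1/15190 + 373613 = 5675181469/15190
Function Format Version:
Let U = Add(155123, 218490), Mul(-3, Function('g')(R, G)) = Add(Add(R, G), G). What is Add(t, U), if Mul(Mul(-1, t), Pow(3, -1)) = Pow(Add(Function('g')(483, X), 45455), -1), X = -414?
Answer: Rational(5675181469, 15190) ≈ 3.7361e+5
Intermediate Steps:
Function('g')(R, G) = Add(Mul(Rational(-2, 3), G), Mul(Rational(-1, 3), R)) (Function('g')(R, G) = Mul(Rational(-1, 3), Add(Add(R, G), G)) = Mul(Rational(-1, 3), Add(Add(G, R), G)) = Mul(Rational(-1, 3), Add(R, Mul(2, G))) = Add(Mul(Rational(-2, 3), G), Mul(Rational(-1, 3), R)))
U = 373613
t = Rational(-1, 15190) (t = Mul(-3, Pow(Add(Add(Mul(Rational(-2, 3), -414), Mul(Rational(-1, 3), 483)), 45455), -1)) = Mul(-3, Pow(Add(Add(276, -161), 45455), -1)) = Mul(-3, Pow(Add(115, 45455), -1)) = Mul(-3, Pow(45570, -1)) = Mul(-3, Rational(1, 45570)) = Rational(-1, 15190) ≈ -6.5833e-5)
Add(t, U) = Add(Rational(-1, 15190), 373613) = Rational(5675181469, 15190)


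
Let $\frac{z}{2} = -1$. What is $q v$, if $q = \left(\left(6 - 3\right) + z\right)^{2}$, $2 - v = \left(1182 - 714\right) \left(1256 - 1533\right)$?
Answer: $129638$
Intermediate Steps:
$z = -2$ ($z = 2 \left(-1\right) = -2$)
$v = 129638$ ($v = 2 - \left(1182 - 714\right) \left(1256 - 1533\right) = 2 - 468 \left(-277\right) = 2 - -129636 = 2 + 129636 = 129638$)
$q = 1$ ($q = \left(\left(6 - 3\right) - 2\right)^{2} = \left(3 - 2\right)^{2} = 1^{2} = 1$)
$q v = 1 \cdot 129638 = 129638$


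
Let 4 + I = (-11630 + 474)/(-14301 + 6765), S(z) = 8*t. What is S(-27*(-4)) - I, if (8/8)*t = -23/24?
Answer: -9697/1884 ≈ -5.1470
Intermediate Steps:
t = -23/24 ≈ -0.95833
S(z) = -23/3 (S(z) = 8*(-23/24) = -23/3)
I = -4747/1884 (I = -4 + (-11630 + 474)/(-14301 + 6765) = -4 - 11156/(-7536) = -4 - 11156*(-1/7536) = -4 + 2789/1884 = -4747/1884 ≈ -2.5196)
S(-27*(-4)) - I = -23/3 - 1*(-4747/1884) = -23/3 + 4747/1884 = -9697/1884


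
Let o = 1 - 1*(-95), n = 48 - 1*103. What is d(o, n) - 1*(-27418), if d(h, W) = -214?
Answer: 27204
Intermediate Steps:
n = -55 (n = 48 - 103 = -55)
o = 96 (o = 1 + 95 = 96)
d(o, n) - 1*(-27418) = -214 - 1*(-27418) = -214 + 27418 = 27204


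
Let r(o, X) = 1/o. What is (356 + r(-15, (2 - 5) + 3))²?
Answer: 28504921/225 ≈ 1.2669e+5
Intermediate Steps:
(356 + r(-15, (2 - 5) + 3))² = (356 + 1/(-15))² = (356 - 1/15)² = (5339/15)² = 28504921/225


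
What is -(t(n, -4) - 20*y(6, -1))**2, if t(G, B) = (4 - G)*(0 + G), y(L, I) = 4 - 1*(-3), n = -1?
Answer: -21025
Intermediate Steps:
y(L, I) = 7 (y(L, I) = 4 + 3 = 7)
t(G, B) = G*(4 - G) (t(G, B) = (4 - G)*G = G*(4 - G))
-(t(n, -4) - 20*y(6, -1))**2 = -(-(4 - 1*(-1)) - 20*7)**2 = -(-(4 + 1) - 140)**2 = -(-1*5 - 140)**2 = -(-5 - 140)**2 = -1*(-145)**2 = -1*21025 = -21025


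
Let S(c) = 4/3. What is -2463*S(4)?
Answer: -3284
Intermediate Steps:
S(c) = 4/3 (S(c) = 4*(⅓) = 4/3)
-2463*S(4) = -2463*4/3 = -3284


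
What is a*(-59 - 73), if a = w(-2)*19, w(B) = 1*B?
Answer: 5016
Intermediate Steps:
w(B) = B
a = -38 (a = -2*19 = -38)
a*(-59 - 73) = -38*(-59 - 73) = -38*(-132) = 5016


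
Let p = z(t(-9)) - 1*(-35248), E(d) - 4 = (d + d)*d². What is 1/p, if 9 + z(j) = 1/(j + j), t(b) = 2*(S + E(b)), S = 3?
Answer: 5804/204527155 ≈ 2.8378e-5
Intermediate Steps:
E(d) = 4 + 2*d³ (E(d) = 4 + (d + d)*d² = 4 + (2*d)*d² = 4 + 2*d³)
t(b) = 14 + 4*b³ (t(b) = 2*(3 + (4 + 2*b³)) = 2*(7 + 2*b³) = 14 + 4*b³)
z(j) = -9 + 1/(2*j) (z(j) = -9 + 1/(j + j) = -9 + 1/(2*j))
p = 204527155/5804 (p = (-9 + 1/(2*(14 + 4*(-9)³))) - 1*(-35248) = (-9 + 1/(2*(14 + 4*(-729)))) + 35248 = (-9 + 1/(2*(14 - 2916))) + 35248 = (-9 + (½)/(-2902)) + 35248 = (-9 + (½)*(-1/2902)) + 35248 = (-9 - 1/5804) + 35248 = -52237/5804 + 35248 = 204527155/5804 ≈ 35239.)
1/p = 1/(204527155/5804) = 5804/204527155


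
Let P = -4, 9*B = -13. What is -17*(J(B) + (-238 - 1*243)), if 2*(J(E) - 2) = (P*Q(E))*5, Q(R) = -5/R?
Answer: 113509/13 ≈ 8731.5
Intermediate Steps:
B = -13/9 (B = (⅑)*(-13) = -13/9 ≈ -1.4444)
J(E) = 2 + 50/E (J(E) = 2 + (-(-20)/E*5)/2 = 2 + ((20/E)*5)/2 = 2 + (100/E)/2 = 2 + 50/E)
-17*(J(B) + (-238 - 1*243)) = -17*((2 + 50/(-13/9)) + (-238 - 1*243)) = -17*((2 + 50*(-9/13)) + (-238 - 243)) = -17*((2 - 450/13) - 481) = -17*(-424/13 - 481) = -17*(-6677/13) = 113509/13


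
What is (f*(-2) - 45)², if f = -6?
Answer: 1089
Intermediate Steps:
(f*(-2) - 45)² = (-6*(-2) - 45)² = (12 - 45)² = (-33)² = 1089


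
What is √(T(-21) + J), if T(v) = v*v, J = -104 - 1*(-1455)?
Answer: 16*√7 ≈ 42.332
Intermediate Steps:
J = 1351 (J = -104 + 1455 = 1351)
T(v) = v²
√(T(-21) + J) = √((-21)² + 1351) = √(441 + 1351) = √1792 = 16*√7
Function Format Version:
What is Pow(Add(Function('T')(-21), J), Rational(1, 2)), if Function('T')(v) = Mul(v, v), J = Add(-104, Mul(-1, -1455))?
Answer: Mul(16, Pow(7, Rational(1, 2))) ≈ 42.332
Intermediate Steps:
J = 1351 (J = Add(-104, 1455) = 1351)
Function('T')(v) = Pow(v, 2)
Pow(Add(Function('T')(-21), J), Rational(1, 2)) = Pow(Add(Pow(-21, 2), 1351), Rational(1, 2)) = Pow(Add(441, 1351), Rational(1, 2)) = Pow(1792, Rational(1, 2)) = Mul(16, Pow(7, Rational(1, 2)))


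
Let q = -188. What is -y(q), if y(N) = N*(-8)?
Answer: -1504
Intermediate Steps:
y(N) = -8*N
-y(q) = -(-8)*(-188) = -1*1504 = -1504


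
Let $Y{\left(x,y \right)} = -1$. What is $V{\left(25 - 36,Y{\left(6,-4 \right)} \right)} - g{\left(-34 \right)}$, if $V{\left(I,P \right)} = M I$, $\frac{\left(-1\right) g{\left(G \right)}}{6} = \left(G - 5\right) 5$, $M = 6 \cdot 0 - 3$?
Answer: $-1137$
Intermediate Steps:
$M = -3$ ($M = 0 - 3 = -3$)
$g{\left(G \right)} = 150 - 30 G$ ($g{\left(G \right)} = - 6 \left(G - 5\right) 5 = - 6 \left(-5 + G\right) 5 = - 6 \left(-25 + 5 G\right) = 150 - 30 G$)
$V{\left(I,P \right)} = - 3 I$
$V{\left(25 - 36,Y{\left(6,-4 \right)} \right)} - g{\left(-34 \right)} = - 3 \left(25 - 36\right) - \left(150 - -1020\right) = - 3 \left(25 - 36\right) - \left(150 + 1020\right) = \left(-3\right) \left(-11\right) - 1170 = 33 - 1170 = -1137$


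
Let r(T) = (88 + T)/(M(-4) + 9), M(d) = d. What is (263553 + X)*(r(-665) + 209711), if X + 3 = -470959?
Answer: -217360069002/5 ≈ -4.3472e+10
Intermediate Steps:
X = -470962 (X = -3 - 470959 = -470962)
r(T) = 88/5 + T/5 (r(T) = (88 + T)/(-4 + 9) = (88 + T)/5 = (88 + T)*(⅕) = 88/5 + T/5)
(263553 + X)*(r(-665) + 209711) = (263553 - 470962)*((88/5 + (⅕)*(-665)) + 209711) = -207409*((88/5 - 133) + 209711) = -207409*(-577/5 + 209711) = -207409*1047978/5 = -217360069002/5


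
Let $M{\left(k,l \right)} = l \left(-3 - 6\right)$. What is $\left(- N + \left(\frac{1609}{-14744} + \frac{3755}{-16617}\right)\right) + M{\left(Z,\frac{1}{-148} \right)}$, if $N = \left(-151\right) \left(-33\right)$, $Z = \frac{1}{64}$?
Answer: $- \frac{45173574685951}{9065038776} \approx -4983.3$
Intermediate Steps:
$Z = \frac{1}{64} \approx 0.015625$
$M{\left(k,l \right)} = - 9 l$ ($M{\left(k,l \right)} = l \left(-9\right) = - 9 l$)
$N = 4983$
$\left(- N + \left(\frac{1609}{-14744} + \frac{3755}{-16617}\right)\right) + M{\left(Z,\frac{1}{-148} \right)} = \left(\left(-1\right) 4983 + \left(\frac{1609}{-14744} + \frac{3755}{-16617}\right)\right) - \frac{9}{-148} = \left(-4983 + \left(1609 \left(- \frac{1}{14744}\right) + 3755 \left(- \frac{1}{16617}\right)\right)\right) - - \frac{9}{148} = \left(-4983 - \frac{82100473}{245001048}\right) + \frac{9}{148} = - \frac{1220922322657}{245001048} + \frac{9}{148} = - \frac{45173574685951}{9065038776}$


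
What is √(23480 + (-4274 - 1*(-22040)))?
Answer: √41246 ≈ 203.09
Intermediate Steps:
√(23480 + (-4274 - 1*(-22040))) = √(23480 + (-4274 + 22040)) = √(23480 + 17766) = √41246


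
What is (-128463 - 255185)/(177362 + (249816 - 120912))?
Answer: -191824/153133 ≈ -1.2527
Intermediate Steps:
(-128463 - 255185)/(177362 + (249816 - 120912)) = -383648/(177362 + 128904) = -383648/306266 = -383648*1/306266 = -191824/153133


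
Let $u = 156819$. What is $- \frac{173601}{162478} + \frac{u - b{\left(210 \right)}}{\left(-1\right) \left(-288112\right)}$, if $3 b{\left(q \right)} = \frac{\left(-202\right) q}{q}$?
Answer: $- \frac{36788930467}{70217792304} \approx -0.52393$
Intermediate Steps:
$b{\left(q \right)} = - \frac{202}{3}$ ($b{\left(q \right)} = \frac{- 202 q \frac{1}{q}}{3} = \frac{1}{3} \left(-202\right) = - \frac{202}{3}$)
$- \frac{173601}{162478} + \frac{u - b{\left(210 \right)}}{\left(-1\right) \left(-288112\right)} = - \frac{173601}{162478} + \frac{156819 - - \frac{202}{3}}{\left(-1\right) \left(-288112\right)} = \left(-173601\right) \frac{1}{162478} + \frac{156819 + \frac{202}{3}}{288112} = - \frac{173601}{162478} + \frac{470659}{3} \cdot \frac{1}{288112} = - \frac{173601}{162478} + \frac{470659}{864336} = - \frac{36788930467}{70217792304}$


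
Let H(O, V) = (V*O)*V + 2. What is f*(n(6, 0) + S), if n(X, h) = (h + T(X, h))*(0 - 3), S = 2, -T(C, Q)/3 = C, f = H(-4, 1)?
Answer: -112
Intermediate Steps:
H(O, V) = 2 + O*V**2 (H(O, V) = (O*V)*V + 2 = O*V**2 + 2 = 2 + O*V**2)
f = -2 (f = 2 - 4*1**2 = 2 - 4*1 = 2 - 4 = -2)
T(C, Q) = -3*C
n(X, h) = -3*h + 9*X (n(X, h) = (h - 3*X)*(0 - 3) = (h - 3*X)*(-3) = -3*h + 9*X)
f*(n(6, 0) + S) = -2*((-3*0 + 9*6) + 2) = -2*((0 + 54) + 2) = -2*(54 + 2) = -2*56 = -112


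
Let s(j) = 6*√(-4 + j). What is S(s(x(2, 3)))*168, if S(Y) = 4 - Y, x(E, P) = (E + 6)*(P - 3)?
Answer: 672 - 2016*I ≈ 672.0 - 2016.0*I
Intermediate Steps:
x(E, P) = (-3 + P)*(6 + E) (x(E, P) = (6 + E)*(-3 + P) = (-3 + P)*(6 + E))
S(s(x(2, 3)))*168 = (4 - 6*√(-4 + (-18 - 3*2 + 6*3 + 2*3)))*168 = (4 - 6*√(-4 + (-18 - 6 + 18 + 6)))*168 = (4 - 6*√(-4 + 0))*168 = (4 - 6*√(-4))*168 = (4 - 6*2*I)*168 = (4 - 12*I)*168 = 672 - 2016*I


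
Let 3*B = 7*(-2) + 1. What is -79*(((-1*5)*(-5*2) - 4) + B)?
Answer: -9875/3 ≈ -3291.7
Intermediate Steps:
B = -13/3 (B = (7*(-2) + 1)/3 = (-14 + 1)/3 = (⅓)*(-13) = -13/3 ≈ -4.3333)
-79*(((-1*5)*(-5*2) - 4) + B) = -79*(((-1*5)*(-5*2) - 4) - 13/3) = -79*((-5*(-10) - 4) - 13/3) = -79*((50 - 4) - 13/3) = -79*(46 - 13/3) = -79*125/3 = -9875/3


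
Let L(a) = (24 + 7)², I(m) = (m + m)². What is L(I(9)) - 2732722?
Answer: -2731761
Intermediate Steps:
I(m) = 4*m² (I(m) = (2*m)² = 4*m²)
L(a) = 961 (L(a) = 31² = 961)
L(I(9)) - 2732722 = 961 - 2732722 = -2731761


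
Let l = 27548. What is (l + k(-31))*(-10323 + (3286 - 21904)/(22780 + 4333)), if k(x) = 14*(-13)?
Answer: -7659910797822/27113 ≈ -2.8252e+8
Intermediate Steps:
k(x) = -182
(l + k(-31))*(-10323 + (3286 - 21904)/(22780 + 4333)) = (27548 - 182)*(-10323 + (3286 - 21904)/(22780 + 4333)) = 27366*(-10323 - 18618/27113) = 27366*(-279906117/27113) = -7659910797822/27113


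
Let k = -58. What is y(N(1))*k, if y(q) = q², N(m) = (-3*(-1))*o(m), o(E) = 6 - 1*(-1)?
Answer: -25578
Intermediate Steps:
o(E) = 7 (o(E) = 6 + 1 = 7)
N(m) = 21 (N(m) = -3*(-1)*7 = 3*7 = 21)
y(N(1))*k = 21²*(-58) = 441*(-58) = -25578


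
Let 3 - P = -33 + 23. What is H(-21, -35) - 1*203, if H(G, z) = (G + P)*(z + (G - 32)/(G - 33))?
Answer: 1867/27 ≈ 69.148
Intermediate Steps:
P = 13 (P = 3 - (-33 + 23) = 3 - 1*(-10) = 3 + 10 = 13)
H(G, z) = (13 + G)*(z + (-32 + G)/(-33 + G)) (H(G, z) = (G + 13)*(z + (G - 32)/(G - 33)) = (13 + G)*(z + (-32 + G)/(-33 + G)))
H(-21, -35) - 1*203 = (-416 + (-21)**2 - 429*(-35) - 19*(-21) - 35*(-21)**2 - 20*(-21)*(-35))/(-33 - 21) - 1*203 = (-416 + 441 + 15015 + 399 - 35*441 - 14700)/(-54) - 203 = -(-416 + 441 + 15015 + 399 - 15435 - 14700)/54 - 203 = -1/54*(-14696) - 203 = 7348/27 - 203 = 1867/27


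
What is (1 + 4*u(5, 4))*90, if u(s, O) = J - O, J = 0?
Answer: -1350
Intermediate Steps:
u(s, O) = -O (u(s, O) = 0 - O = -O)
(1 + 4*u(5, 4))*90 = (1 + 4*(-1*4))*90 = (1 + 4*(-4))*90 = (1 - 16)*90 = -15*90 = -1350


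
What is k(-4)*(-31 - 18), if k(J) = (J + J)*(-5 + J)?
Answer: -3528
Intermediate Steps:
k(J) = 2*J*(-5 + J) (k(J) = (2*J)*(-5 + J) = 2*J*(-5 + J))
k(-4)*(-31 - 18) = (2*(-4)*(-5 - 4))*(-31 - 18) = (2*(-4)*(-9))*(-49) = 72*(-49) = -3528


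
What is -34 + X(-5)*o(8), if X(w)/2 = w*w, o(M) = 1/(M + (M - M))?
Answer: -111/4 ≈ -27.750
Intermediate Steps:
o(M) = 1/M (o(M) = 1/(M + 0) = 1/M)
X(w) = 2*w**2 (X(w) = 2*(w*w) = 2*w**2)
-34 + X(-5)*o(8) = -34 + (2*(-5)**2)/8 = -34 + (2*25)*(1/8) = -34 + 50*(1/8) = -34 + 25/4 = -111/4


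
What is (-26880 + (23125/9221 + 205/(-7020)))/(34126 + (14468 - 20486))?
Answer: -347964024481/363894150672 ≈ -0.95622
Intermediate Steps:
(-26880 + (23125/9221 + 205/(-7020)))/(34126 + (14468 - 20486)) = (-26880 + (23125*(1/9221) + 205*(-1/7020)))/(34126 - 6018) = (-26880 + (23125/9221 - 41/1404))/28108 = (-26880 + 32089439/12946284)*(1/28108) = -347964024481/12946284*1/28108 = -347964024481/363894150672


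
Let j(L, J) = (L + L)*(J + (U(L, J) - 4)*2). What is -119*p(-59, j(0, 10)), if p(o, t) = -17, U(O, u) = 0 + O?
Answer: 2023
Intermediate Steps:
U(O, u) = O
j(L, J) = 2*L*(-8 + J + 2*L) (j(L, J) = (L + L)*(J + (L - 4)*2) = (2*L)*(J + (-4 + L)*2) = (2*L)*(J + (-8 + 2*L)) = (2*L)*(-8 + J + 2*L) = 2*L*(-8 + J + 2*L))
-119*p(-59, j(0, 10)) = -119*(-17) = 2023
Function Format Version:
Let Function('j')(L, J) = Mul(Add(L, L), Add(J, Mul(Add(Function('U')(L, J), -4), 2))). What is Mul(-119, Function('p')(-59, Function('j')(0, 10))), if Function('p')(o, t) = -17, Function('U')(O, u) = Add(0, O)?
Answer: 2023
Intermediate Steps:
Function('U')(O, u) = O
Function('j')(L, J) = Mul(2, L, Add(-8, J, Mul(2, L))) (Function('j')(L, J) = Mul(Add(L, L), Add(J, Mul(Add(L, -4), 2))) = Mul(Mul(2, L), Add(J, Mul(Add(-4, L), 2))) = Mul(Mul(2, L), Add(J, Add(-8, Mul(2, L)))) = Mul(Mul(2, L), Add(-8, J, Mul(2, L))) = Mul(2, L, Add(-8, J, Mul(2, L))))
Mul(-119, Function('p')(-59, Function('j')(0, 10))) = Mul(-119, -17) = 2023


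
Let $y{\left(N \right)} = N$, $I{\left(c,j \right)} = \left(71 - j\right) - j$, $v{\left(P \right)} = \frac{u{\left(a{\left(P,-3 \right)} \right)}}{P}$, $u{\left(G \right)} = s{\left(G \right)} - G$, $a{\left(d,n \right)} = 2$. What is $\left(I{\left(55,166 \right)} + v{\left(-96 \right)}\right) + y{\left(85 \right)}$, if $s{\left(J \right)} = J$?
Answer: $-176$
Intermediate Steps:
$u{\left(G \right)} = 0$ ($u{\left(G \right)} = G - G = 0$)
$v{\left(P \right)} = 0$ ($v{\left(P \right)} = \frac{0}{P} = 0$)
$I{\left(c,j \right)} = 71 - 2 j$
$\left(I{\left(55,166 \right)} + v{\left(-96 \right)}\right) + y{\left(85 \right)} = \left(\left(71 - 332\right) + 0\right) + 85 = \left(-261 + 0\right) + 85 = -261 + 85 = -176$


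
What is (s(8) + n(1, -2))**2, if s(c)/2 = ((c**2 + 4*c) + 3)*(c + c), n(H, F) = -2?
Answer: 10023556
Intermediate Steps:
s(c) = 4*c*(3 + c**2 + 4*c) (s(c) = 2*(((c**2 + 4*c) + 3)*(c + c)) = 2*((3 + c**2 + 4*c)*(2*c)) = 2*(2*c*(3 + c**2 + 4*c)) = 4*c*(3 + c**2 + 4*c))
(s(8) + n(1, -2))**2 = (4*8*(3 + 8**2 + 4*8) - 2)**2 = (4*8*(3 + 64 + 32) - 2)**2 = (4*8*99 - 2)**2 = (3168 - 2)**2 = 3166**2 = 10023556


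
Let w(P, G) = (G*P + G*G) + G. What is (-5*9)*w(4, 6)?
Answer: -2970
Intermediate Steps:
w(P, G) = G + G² + G*P (w(P, G) = (G*P + G²) + G = (G² + G*P) + G = G + G² + G*P)
(-5*9)*w(4, 6) = (-5*9)*(6*(1 + 6 + 4)) = -270*11 = -45*66 = -2970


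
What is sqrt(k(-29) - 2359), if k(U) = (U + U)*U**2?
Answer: I*sqrt(51137) ≈ 226.14*I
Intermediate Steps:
k(U) = 2*U**3 (k(U) = (2*U)*U**2 = 2*U**3)
sqrt(k(-29) - 2359) = sqrt(2*(-29)**3 - 2359) = sqrt(2*(-24389) - 2359) = sqrt(-48778 - 2359) = sqrt(-51137) = I*sqrt(51137)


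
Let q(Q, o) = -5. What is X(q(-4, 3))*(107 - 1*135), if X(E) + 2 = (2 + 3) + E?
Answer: 56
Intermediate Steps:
X(E) = 3 + E (X(E) = -2 + ((2 + 3) + E) = -2 + (5 + E) = 3 + E)
X(q(-4, 3))*(107 - 1*135) = (3 - 5)*(107 - 1*135) = -2*(107 - 135) = -2*(-28) = 56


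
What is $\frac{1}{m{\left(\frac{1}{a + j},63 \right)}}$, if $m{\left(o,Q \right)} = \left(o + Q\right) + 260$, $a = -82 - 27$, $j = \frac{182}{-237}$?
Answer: $\frac{26015}{8402608} \approx 0.0030961$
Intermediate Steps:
$j = - \frac{182}{237}$ ($j = 182 \left(- \frac{1}{237}\right) = - \frac{182}{237} \approx -0.76793$)
$a = -109$ ($a = -82 - 27 = -109$)
$m{\left(o,Q \right)} = 260 + Q + o$ ($m{\left(o,Q \right)} = \left(Q + o\right) + 260 = 260 + Q + o$)
$\frac{1}{m{\left(\frac{1}{a + j},63 \right)}} = \frac{1}{260 + 63 + \frac{1}{-109 - \frac{182}{237}}} = \frac{1}{260 + 63 + \frac{1}{- \frac{26015}{237}}} = \frac{1}{260 + 63 - \frac{237}{26015}} = \frac{1}{\frac{8402608}{26015}} = \frac{26015}{8402608}$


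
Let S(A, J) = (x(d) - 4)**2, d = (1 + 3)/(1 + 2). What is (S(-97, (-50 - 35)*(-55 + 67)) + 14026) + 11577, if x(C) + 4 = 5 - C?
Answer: 230596/9 ≈ 25622.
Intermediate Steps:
d = 4/3 ≈ 1.3333
x(C) = 1 - C (x(C) = -4 + (5 - C) = 1 - C)
S(A, J) = 169/9 (S(A, J) = ((1 - 1*4/3) - 4)**2 = ((1 - 4/3) - 4)**2 = (-1/3 - 4)**2 = (-13/3)**2 = 169/9)
(S(-97, (-50 - 35)*(-55 + 67)) + 14026) + 11577 = (169/9 + 14026) + 11577 = 126403/9 + 11577 = 230596/9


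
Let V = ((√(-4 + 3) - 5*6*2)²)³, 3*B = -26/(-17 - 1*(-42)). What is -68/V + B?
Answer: -56690733736804610356526/163530962018798581620075 - 316967064480*I/2180412826917314421601 ≈ -0.34667 - 1.4537e-10*I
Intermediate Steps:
B = -26/75 (B = (-26/(-17 - 1*(-42)))/3 = (-26/(-17 + 42))/3 = (-26/25)/3 = (-26*1/25)/3 = (⅓)*(-26/25) = -26/75 ≈ -0.34667)
V = (-60 + I)⁶ (V = ((√(-1) - 30*2)²)³ = ((I - 60)²)³ = ((-60 + I)²)³ = (-60 + I)⁶ ≈ 4.6462e+10 - 4.6613e+9*I)
-68/V + B = -68/((60 - I)⁶) - 26/75 = -68/(60 - I)⁶ - 26/75 = -26/75 - 68/(60 - I)⁶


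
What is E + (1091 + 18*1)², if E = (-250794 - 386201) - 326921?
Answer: 265965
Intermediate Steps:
E = -963916 (E = -636995 - 326921 = -963916)
E + (1091 + 18*1)² = -963916 + (1091 + 18*1)² = -963916 + (1091 + 18)² = -963916 + 1109² = -963916 + 1229881 = 265965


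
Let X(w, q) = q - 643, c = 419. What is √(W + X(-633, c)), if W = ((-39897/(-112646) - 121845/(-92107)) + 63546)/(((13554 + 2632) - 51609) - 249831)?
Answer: I*√491020973908963975361351724444431/1479824316495494 ≈ 14.974*I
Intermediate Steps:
X(w, q) = -643 + q
W = -659337977707461/2959648632990988 (W = ((-39897*(-1/112646) - 121845*(-1/92107)) + 63546)/((16186 - 51609) - 249831) = ((39897/112646 + 121845/92107) + 63546)/(-35423 - 249831) = (17400144849/10375485122 + 63546)/(-285254) = (659337977707461/10375485122)*(-1/285254) = -659337977707461/2959648632990988 ≈ -0.22278)
√(W + X(-633, c)) = √(-659337977707461/2959648632990988 + (-643 + 419)) = √(-659337977707461/2959648632990988 - 224) = √(-663620631767688773/2959648632990988) = I*√491020973908963975361351724444431/1479824316495494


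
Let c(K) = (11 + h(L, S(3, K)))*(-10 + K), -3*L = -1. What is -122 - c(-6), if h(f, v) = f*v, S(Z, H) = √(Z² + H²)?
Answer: 54 + 16*√5 ≈ 89.777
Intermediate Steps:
L = ⅓ (L = -⅓*(-1) = ⅓ ≈ 0.33333)
S(Z, H) = √(H² + Z²)
c(K) = (-10 + K)*(11 + √(9 + K²)/3) (c(K) = (11 + √(K² + 3²)/3)*(-10 + K) = (11 + √(K² + 9)/3)*(-10 + K) = (11 + √(9 + K²)/3)*(-10 + K) = (-10 + K)*(11 + √(9 + K²)/3))
-122 - c(-6) = -122 - (-110 + 11*(-6) - 10*√(9 + (-6)²)/3 + (⅓)*(-6)*√(9 + (-6)²)) = -122 - (-110 - 66 - 10*√(9 + 36)/3 + (⅓)*(-6)*√(9 + 36)) = -122 - (-110 - 66 - 10*√5 + (⅓)*(-6)*√45) = -122 - (-110 - 66 - 10*√5 + (⅓)*(-6)*(3*√5)) = -122 - (-110 - 66 - 10*√5 - 6*√5) = -122 - (-176 - 16*√5) = -122 + (176 + 16*√5) = 54 + 16*√5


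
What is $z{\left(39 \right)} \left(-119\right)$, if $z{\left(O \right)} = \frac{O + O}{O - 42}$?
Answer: $3094$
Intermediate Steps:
$z{\left(O \right)} = \frac{2 O}{-42 + O}$
$z{\left(39 \right)} \left(-119\right) = 2 \cdot 39 \frac{1}{-42 + 39} \left(-119\right) = 2 \cdot 39 \frac{1}{-3} \left(-119\right) = 2 \cdot 39 \left(- \frac{1}{3}\right) \left(-119\right) = \left(-26\right) \left(-119\right) = 3094$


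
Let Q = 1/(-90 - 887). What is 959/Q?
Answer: -936943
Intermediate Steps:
Q = -1/977 (Q = 1/(-977) = -1/977 ≈ -0.0010235)
959/Q = 959/(-1/977) = 959*(-977) = -936943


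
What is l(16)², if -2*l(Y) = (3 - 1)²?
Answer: 4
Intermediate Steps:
l(Y) = -2 (l(Y) = -(3 - 1)²/2 = -½*2² = -½*4 = -2)
l(16)² = (-2)² = 4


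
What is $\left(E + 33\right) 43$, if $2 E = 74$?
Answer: $3010$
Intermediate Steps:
$E = 37$ ($E = \frac{1}{2} \cdot 74 = 37$)
$\left(E + 33\right) 43 = \left(37 + 33\right) 43 = 70 \cdot 43 = 3010$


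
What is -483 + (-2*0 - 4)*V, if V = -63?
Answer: -231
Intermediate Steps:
-483 + (-2*0 - 4)*V = -483 + (-2*0 - 4)*(-63) = -483 + (0 - 4)*(-63) = -483 - 4*(-63) = -483 + 252 = -231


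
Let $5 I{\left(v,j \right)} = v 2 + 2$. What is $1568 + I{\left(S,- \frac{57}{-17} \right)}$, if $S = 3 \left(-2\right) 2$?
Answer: $\frac{7818}{5} \approx 1563.6$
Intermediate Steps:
$S = -12$ ($S = \left(-6\right) 2 = -12$)
$I{\left(v,j \right)} = \frac{2}{5} + \frac{2 v}{5}$ ($I{\left(v,j \right)} = \frac{v 2 + 2}{5} = \frac{2 v + 2}{5} = \frac{2 + 2 v}{5} = \frac{2}{5} + \frac{2 v}{5}$)
$1568 + I{\left(S,- \frac{57}{-17} \right)} = 1568 + \left(\frac{2}{5} + \frac{2}{5} \left(-12\right)\right) = 1568 + \left(\frac{2}{5} - \frac{24}{5}\right) = 1568 - \frac{22}{5} = \frac{7818}{5}$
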